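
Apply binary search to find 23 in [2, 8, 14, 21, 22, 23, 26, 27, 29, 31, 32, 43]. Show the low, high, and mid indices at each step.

Binary search for 23 in [2, 8, 14, 21, 22, 23, 26, 27, 29, 31, 32, 43]:

lo=0, hi=11, mid=5, arr[mid]=23 -> Found target at index 5!

Binary search finds 23 at index 5 after 1 comparisons. The search repeatedly halves the search space by comparing with the middle element.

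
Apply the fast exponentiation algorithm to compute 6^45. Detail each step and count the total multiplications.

Computing 6^45 by squaring (build up from 6^1; each line after the first costs one multiplication):

6^1 = 6
6^2 = (6^1)^2 = 6^2 = 36
6^4 = (6^2)^2 = 36^2 = 1296
6^5 = 6 * 6^4 = 6 * 1296 = 7776
6^10 = (6^5)^2 = 7776^2 = 60466176
6^11 = 6 * 6^10 = 6 * 60466176 = 362797056
6^22 = (6^11)^2 = 362797056^2 = 131621703842267136
6^44 = (6^22)^2 = 131621703842267136^2 = 17324272922341479351919144385642496
6^45 = 6 * 6^44 = 6 * 17324272922341479351919144385642496 = 103945637534048876111514866313854976

Result: 103945637534048876111514866313854976
Multiplications needed: 8 (8 lines after 6^1)

6^45 = 103945637534048876111514866313854976. Using exponentiation by squaring, this requires 8 multiplications. The key idea: if the exponent is even, square the half-power; if odd, multiply by the base once.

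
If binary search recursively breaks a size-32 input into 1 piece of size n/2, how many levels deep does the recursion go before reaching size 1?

For divide and conquer with division factor 2:

Problem sizes at each level:
Level 0: 32
Level 1: 16
Level 2: 8
Level 3: 4
Level 4: 2
Level 5: 1

The root is level 0 and the size-1 base case is level 5 (the tree spans levels 0 through 5, i.e. 6 levels counting the root), so the depth is the number of divisions: log_2(32) = 5

The recursion tree depth is log_2(32) = 5. At each level, the problem size is divided by 2, so it takes 5 divisions to reduce to a base case of size 1. The algorithm makes 1 recursive call at each level.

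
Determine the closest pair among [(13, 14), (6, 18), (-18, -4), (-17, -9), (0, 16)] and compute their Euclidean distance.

Computing all pairwise distances among 5 points:

d((13, 14), (6, 18)) = 8.0623
d((13, 14), (-18, -4)) = 35.8469
d((13, 14), (-17, -9)) = 37.8021
d((13, 14), (0, 16)) = 13.1529
d((6, 18), (-18, -4)) = 32.5576
d((6, 18), (-17, -9)) = 35.4683
d((6, 18), (0, 16)) = 6.3246
d((-18, -4), (-17, -9)) = 5.099 <-- minimum
d((-18, -4), (0, 16)) = 26.9072
d((-17, -9), (0, 16)) = 30.2324

Closest pair: (-18, -4) and (-17, -9) with distance 5.099

The closest pair is (-18, -4) and (-17, -9) with Euclidean distance 5.099. For 5 points, brute-force pairwise comparison is shown above. For large n, the divide-and-conquer algorithm (sort by x, recurse on halves, check the dividing strip) achieves O(n log n).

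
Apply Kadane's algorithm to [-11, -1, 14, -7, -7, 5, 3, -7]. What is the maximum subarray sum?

Using Kadane's algorithm on [-11, -1, 14, -7, -7, 5, 3, -7]:

Scanning through the array:
Position 1 (value -1): max_ending_here = -1, max_so_far = -1
Position 2 (value 14): max_ending_here = 14, max_so_far = 14
Position 3 (value -7): max_ending_here = 7, max_so_far = 14
Position 4 (value -7): max_ending_here = 0, max_so_far = 14
Position 5 (value 5): max_ending_here = 5, max_so_far = 14
Position 6 (value 3): max_ending_here = 8, max_so_far = 14
Position 7 (value -7): max_ending_here = 1, max_so_far = 14

Maximum subarray: [14]
Maximum sum: 14

The maximum subarray is [14] with sum 14. This subarray runs from index 2 to index 2.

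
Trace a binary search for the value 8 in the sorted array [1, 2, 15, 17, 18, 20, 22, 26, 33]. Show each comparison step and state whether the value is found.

Binary search for 8 in [1, 2, 15, 17, 18, 20, 22, 26, 33]:

lo=0, hi=8, mid=4, arr[mid]=18 -> 18 > 8, search left half
lo=0, hi=3, mid=1, arr[mid]=2 -> 2 < 8, search right half
lo=2, hi=3, mid=2, arr[mid]=15 -> 15 > 8, search left half
lo=2 > hi=1, target 8 not found

Binary search determines that 8 is not in the array after 3 comparisons. The search space was exhausted without finding the target.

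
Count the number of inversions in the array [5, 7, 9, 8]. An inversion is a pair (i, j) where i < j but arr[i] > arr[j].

Finding inversions in [5, 7, 9, 8]:

(2, 3): arr[2]=9 > arr[3]=8

Total inversions: 1

The array has 1 inversion(s): (2,3). Each pair (i,j) satisfies i < j and arr[i] > arr[j].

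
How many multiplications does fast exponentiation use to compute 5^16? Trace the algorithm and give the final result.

Computing 5^16 by squaring (build up from 5^1; each line after the first costs one multiplication):

5^1 = 5
5^2 = (5^1)^2 = 5^2 = 25
5^4 = (5^2)^2 = 25^2 = 625
5^8 = (5^4)^2 = 625^2 = 390625
5^16 = (5^8)^2 = 390625^2 = 152587890625

Result: 152587890625
Multiplications needed: 4 (4 lines after 5^1)

5^16 = 152587890625. Using exponentiation by squaring, this requires 4 multiplications. The key idea: if the exponent is even, square the half-power; if odd, multiply by the base once.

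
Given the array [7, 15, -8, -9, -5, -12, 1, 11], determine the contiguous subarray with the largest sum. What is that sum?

Using Kadane's algorithm on [7, 15, -8, -9, -5, -12, 1, 11]:

Scanning through the array:
Position 1 (value 15): max_ending_here = 22, max_so_far = 22
Position 2 (value -8): max_ending_here = 14, max_so_far = 22
Position 3 (value -9): max_ending_here = 5, max_so_far = 22
Position 4 (value -5): max_ending_here = 0, max_so_far = 22
Position 5 (value -12): max_ending_here = -12, max_so_far = 22
Position 6 (value 1): max_ending_here = 1, max_so_far = 22
Position 7 (value 11): max_ending_here = 12, max_so_far = 22

Maximum subarray: [7, 15]
Maximum sum: 22

The maximum subarray is [7, 15] with sum 22. This subarray runs from index 0 to index 1.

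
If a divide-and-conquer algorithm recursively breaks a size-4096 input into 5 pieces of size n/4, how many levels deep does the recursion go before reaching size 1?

For divide and conquer with division factor 4:

Problem sizes at each level:
Level 0: 4096
Level 1: 1024
Level 2: 256
Level 3: 64
Level 4: 16
Level 5: 4
Level 6: 1

The root is level 0 and the size-1 base case is level 6 (the tree spans levels 0 through 6, i.e. 7 levels counting the root), so the depth is the number of divisions: log_4(4096) = 6

The recursion tree depth is log_4(4096) = 6. At each level, the problem size is divided by 4, so it takes 6 divisions to reduce to a base case of size 1. The algorithm makes 5 recursive calls at each level.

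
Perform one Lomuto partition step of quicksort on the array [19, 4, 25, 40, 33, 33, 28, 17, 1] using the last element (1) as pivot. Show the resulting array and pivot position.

Lomuto partition with pivot = 1:

Initial array: [19, 4, 25, 40, 33, 33, 28, 17, 1]

arr[0]=19 > 1: no swap
arr[1]=4 > 1: no swap
arr[2]=25 > 1: no swap
arr[3]=40 > 1: no swap
arr[4]=33 > 1: no swap
arr[5]=33 > 1: no swap
arr[6]=28 > 1: no swap
arr[7]=17 > 1: no swap

Place pivot at position 0: [1, 4, 25, 40, 33, 33, 28, 17, 19]
Pivot position: 0

After partitioning with pivot 1, the array becomes [1, 4, 25, 40, 33, 33, 28, 17, 19]. The pivot is placed at index 0. All elements to the left of the pivot are <= 1, and all elements to the right are > 1.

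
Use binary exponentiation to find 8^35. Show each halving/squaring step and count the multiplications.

Computing 8^35 by squaring (build up from 8^1; each line after the first costs one multiplication):

8^1 = 8
8^2 = (8^1)^2 = 8^2 = 64
8^4 = (8^2)^2 = 64^2 = 4096
8^8 = (8^4)^2 = 4096^2 = 16777216
8^16 = (8^8)^2 = 16777216^2 = 281474976710656
8^17 = 8 * 8^16 = 8 * 281474976710656 = 2251799813685248
8^34 = (8^17)^2 = 2251799813685248^2 = 5070602400912917605986812821504
8^35 = 8 * 8^34 = 8 * 5070602400912917605986812821504 = 40564819207303340847894502572032

Result: 40564819207303340847894502572032
Multiplications needed: 7 (7 lines after 8^1)

8^35 = 40564819207303340847894502572032. Using exponentiation by squaring, this requires 7 multiplications. The key idea: if the exponent is even, square the half-power; if odd, multiply by the base once.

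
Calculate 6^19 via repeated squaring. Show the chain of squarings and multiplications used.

Computing 6^19 by squaring (build up from 6^1; each line after the first costs one multiplication):

6^1 = 6
6^2 = (6^1)^2 = 6^2 = 36
6^4 = (6^2)^2 = 36^2 = 1296
6^8 = (6^4)^2 = 1296^2 = 1679616
6^9 = 6 * 6^8 = 6 * 1679616 = 10077696
6^18 = (6^9)^2 = 10077696^2 = 101559956668416
6^19 = 6 * 6^18 = 6 * 101559956668416 = 609359740010496

Result: 609359740010496
Multiplications needed: 6 (6 lines after 6^1)

6^19 = 609359740010496. Using exponentiation by squaring, this requires 6 multiplications. The key idea: if the exponent is even, square the half-power; if odd, multiply by the base once.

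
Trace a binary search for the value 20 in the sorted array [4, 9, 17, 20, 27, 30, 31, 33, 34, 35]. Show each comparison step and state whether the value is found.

Binary search for 20 in [4, 9, 17, 20, 27, 30, 31, 33, 34, 35]:

lo=0, hi=9, mid=4, arr[mid]=27 -> 27 > 20, search left half
lo=0, hi=3, mid=1, arr[mid]=9 -> 9 < 20, search right half
lo=2, hi=3, mid=2, arr[mid]=17 -> 17 < 20, search right half
lo=3, hi=3, mid=3, arr[mid]=20 -> Found target at index 3!

Binary search finds 20 at index 3 after 4 comparisons. The search repeatedly halves the search space by comparing with the middle element.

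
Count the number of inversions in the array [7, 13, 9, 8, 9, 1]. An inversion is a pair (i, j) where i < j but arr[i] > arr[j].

Finding inversions in [7, 13, 9, 8, 9, 1]:

(0, 5): arr[0]=7 > arr[5]=1
(1, 2): arr[1]=13 > arr[2]=9
(1, 3): arr[1]=13 > arr[3]=8
(1, 4): arr[1]=13 > arr[4]=9
(1, 5): arr[1]=13 > arr[5]=1
(2, 3): arr[2]=9 > arr[3]=8
(2, 5): arr[2]=9 > arr[5]=1
(3, 5): arr[3]=8 > arr[5]=1
(4, 5): arr[4]=9 > arr[5]=1

Total inversions: 9

The array has 9 inversion(s): (0,5), (1,2), (1,3), (1,4), (1,5), (2,3), (2,5), (3,5), (4,5). Each pair (i,j) satisfies i < j and arr[i] > arr[j].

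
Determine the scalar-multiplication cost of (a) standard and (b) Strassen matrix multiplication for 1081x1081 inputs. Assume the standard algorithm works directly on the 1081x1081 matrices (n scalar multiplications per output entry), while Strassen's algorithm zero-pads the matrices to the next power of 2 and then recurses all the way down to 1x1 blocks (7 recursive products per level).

Matrix multiplication for 1081x1081 matrices:

Strassen's algorithm requires power-of-2 dimensions. Pad 1081x1081 to 2048x2048 (next power of 2).

Standard algorithm: 1081^3 = 1263214441 multiplications
Strassen's algorithm: 7^(log2(2048)) = 7^11 = 1977326743 multiplications
Difference: 1263214441 - 1977326743 = -714112302 (Strassen uses MORE here due to padding overhead — for small or just-over-power-of-2 n, padding can outweigh the per-level savings)

Standard: 1263214441 multiplications (1081^3). Strassen: 1977326743 multiplications (7^11, after padding to 2048x2048). Strassen reduces 8 recursive multiplications to 7 at each level.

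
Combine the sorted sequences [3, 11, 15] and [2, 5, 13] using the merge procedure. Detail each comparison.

Merging process:

Compare 3 vs 2: take 2 from right. Merged: [2]
Compare 3 vs 5: take 3 from left. Merged: [2, 3]
Compare 11 vs 5: take 5 from right. Merged: [2, 3, 5]
Compare 11 vs 13: take 11 from left. Merged: [2, 3, 5, 11]
Compare 15 vs 13: take 13 from right. Merged: [2, 3, 5, 11, 13]
Append remaining from left: [15]. Merged: [2, 3, 5, 11, 13, 15]

Final merged array: [2, 3, 5, 11, 13, 15]
Total comparisons: 5

The merged array is [2, 3, 5, 11, 13, 15], requiring 5 comparisons. The merge step runs in O(n) time where n is the total number of elements.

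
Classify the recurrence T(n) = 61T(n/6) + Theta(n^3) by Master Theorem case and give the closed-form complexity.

Master Theorem for T(n) = 61T(n/6) + O(n^3):

a = 61, b = 6, c = 3
log_b(a) = log_6(61) = 2.2943

Case 3: c = 3 > log_6(61) = 2.2943
T(n) = O(n^3) = O(n^3)

For T(n) = 61T(n/6) + O(n^3): log_6(61) = 2.2943. This is Case 3 of the Master Theorem (c > log_b(a), work dominated by root), giving O(n^3).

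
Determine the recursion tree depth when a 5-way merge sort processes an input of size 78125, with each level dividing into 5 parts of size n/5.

For divide and conquer with division factor 5:

Problem sizes at each level:
Level 0: 78125
Level 1: 15625
Level 2: 3125
Level 3: 625
Level 4: 125
Level 5: 25
Level 6: 5
Level 7: 1

The root is level 0 and the size-1 base case is level 7 (the tree spans levels 0 through 7, i.e. 8 levels counting the root), so the depth is the number of divisions: log_5(78125) = 7

The recursion tree depth is log_5(78125) = 7. At each level, the problem size is divided by 5, so it takes 7 divisions to reduce to a base case of size 1. The algorithm makes 5 recursive calls at each level.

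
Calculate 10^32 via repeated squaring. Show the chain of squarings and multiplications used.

Computing 10^32 by squaring (build up from 10^1; each line after the first costs one multiplication):

10^1 = 10
10^2 = (10^1)^2 = 10^2 = 100
10^4 = (10^2)^2 = 100^2 = 10000
10^8 = (10^4)^2 = 10000^2 = 100000000
10^16 = (10^8)^2 = 100000000^2 = 10000000000000000
10^32 = (10^16)^2 = 10000000000000000^2 = 100000000000000000000000000000000

Result: 100000000000000000000000000000000
Multiplications needed: 5 (5 lines after 10^1)

10^32 = 100000000000000000000000000000000. Using exponentiation by squaring, this requires 5 multiplications. The key idea: if the exponent is even, square the half-power; if odd, multiply by the base once.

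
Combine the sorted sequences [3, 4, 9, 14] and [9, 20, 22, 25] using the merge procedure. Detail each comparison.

Merging process:

Compare 3 vs 9: take 3 from left. Merged: [3]
Compare 4 vs 9: take 4 from left. Merged: [3, 4]
Compare 9 vs 9: take 9 from left. Merged: [3, 4, 9]
Compare 14 vs 9: take 9 from right. Merged: [3, 4, 9, 9]
Compare 14 vs 20: take 14 from left. Merged: [3, 4, 9, 9, 14]
Append remaining from right: [20, 22, 25]. Merged: [3, 4, 9, 9, 14, 20, 22, 25]

Final merged array: [3, 4, 9, 9, 14, 20, 22, 25]
Total comparisons: 5

The merged array is [3, 4, 9, 9, 14, 20, 22, 25], requiring 5 comparisons. The merge step runs in O(n) time where n is the total number of elements.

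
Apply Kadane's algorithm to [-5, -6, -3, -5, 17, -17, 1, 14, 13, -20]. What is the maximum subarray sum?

Using Kadane's algorithm on [-5, -6, -3, -5, 17, -17, 1, 14, 13, -20]:

Scanning through the array:
Position 1 (value -6): max_ending_here = -6, max_so_far = -5
Position 2 (value -3): max_ending_here = -3, max_so_far = -3
Position 3 (value -5): max_ending_here = -5, max_so_far = -3
Position 4 (value 17): max_ending_here = 17, max_so_far = 17
Position 5 (value -17): max_ending_here = 0, max_so_far = 17
Position 6 (value 1): max_ending_here = 1, max_so_far = 17
Position 7 (value 14): max_ending_here = 15, max_so_far = 17
Position 8 (value 13): max_ending_here = 28, max_so_far = 28
Position 9 (value -20): max_ending_here = 8, max_so_far = 28

Maximum subarray: [17, -17, 1, 14, 13]
Maximum sum: 28

The maximum subarray is [17, -17, 1, 14, 13] with sum 28. This subarray runs from index 4 to index 8.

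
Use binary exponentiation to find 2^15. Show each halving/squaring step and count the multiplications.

Computing 2^15 by squaring (build up from 2^1; each line after the first costs one multiplication):

2^1 = 2
2^2 = (2^1)^2 = 2^2 = 4
2^3 = 2 * 2^2 = 2 * 4 = 8
2^6 = (2^3)^2 = 8^2 = 64
2^7 = 2 * 2^6 = 2 * 64 = 128
2^14 = (2^7)^2 = 128^2 = 16384
2^15 = 2 * 2^14 = 2 * 16384 = 32768

Result: 32768
Multiplications needed: 6 (6 lines after 2^1)

2^15 = 32768. Using exponentiation by squaring, this requires 6 multiplications. The key idea: if the exponent is even, square the half-power; if odd, multiply by the base once.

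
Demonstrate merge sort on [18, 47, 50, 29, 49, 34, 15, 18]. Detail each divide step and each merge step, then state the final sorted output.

Merge sort trace:

Split: [18, 47, 50, 29, 49, 34, 15, 18] -> [18, 47, 50, 29] and [49, 34, 15, 18]
  Split: [18, 47, 50, 29] -> [18, 47] and [50, 29]
    Split: [18, 47] -> [18] and [47]
    Merge: [18] + [47] -> [18, 47]
    Split: [50, 29] -> [50] and [29]
    Merge: [50] + [29] -> [29, 50]
  Merge: [18, 47] + [29, 50] -> [18, 29, 47, 50]
  Split: [49, 34, 15, 18] -> [49, 34] and [15, 18]
    Split: [49, 34] -> [49] and [34]
    Merge: [49] + [34] -> [34, 49]
    Split: [15, 18] -> [15] and [18]
    Merge: [15] + [18] -> [15, 18]
  Merge: [34, 49] + [15, 18] -> [15, 18, 34, 49]
Merge: [18, 29, 47, 50] + [15, 18, 34, 49] -> [15, 18, 18, 29, 34, 47, 49, 50]

Final sorted array: [15, 18, 18, 29, 34, 47, 49, 50]

The merge sort proceeds by recursively splitting the array and merging sorted halves.
After all merges, the sorted array is [15, 18, 18, 29, 34, 47, 49, 50].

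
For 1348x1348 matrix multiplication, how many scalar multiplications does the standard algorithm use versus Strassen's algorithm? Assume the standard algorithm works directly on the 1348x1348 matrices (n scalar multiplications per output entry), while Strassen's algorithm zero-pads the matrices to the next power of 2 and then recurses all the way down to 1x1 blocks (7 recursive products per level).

Matrix multiplication for 1348x1348 matrices:

Strassen's algorithm requires power-of-2 dimensions. Pad 1348x1348 to 2048x2048 (next power of 2).

Standard algorithm: 1348^3 = 2449456192 multiplications
Strassen's algorithm: 7^(log2(2048)) = 7^11 = 1977326743 multiplications
Savings: 2449456192 - 1977326743 = 472129449 multiplications

Standard: 2449456192 multiplications (1348^3). Strassen: 1977326743 multiplications (7^11, after padding to 2048x2048). Strassen reduces 8 recursive multiplications to 7 at each level.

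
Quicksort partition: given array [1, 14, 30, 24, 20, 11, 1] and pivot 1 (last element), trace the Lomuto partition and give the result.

Lomuto partition with pivot = 1:

Initial array: [1, 14, 30, 24, 20, 11, 1]

arr[0]=1 <= 1: swap with position 0, array becomes [1, 14, 30, 24, 20, 11, 1]
arr[1]=14 > 1: no swap
arr[2]=30 > 1: no swap
arr[3]=24 > 1: no swap
arr[4]=20 > 1: no swap
arr[5]=11 > 1: no swap

Place pivot at position 1: [1, 1, 30, 24, 20, 11, 14]
Pivot position: 1

After partitioning with pivot 1, the array becomes [1, 1, 30, 24, 20, 11, 14]. The pivot is placed at index 1. All elements to the left of the pivot are <= 1, and all elements to the right are > 1.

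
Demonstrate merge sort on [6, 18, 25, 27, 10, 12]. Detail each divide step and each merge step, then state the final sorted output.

Merge sort trace:

Split: [6, 18, 25, 27, 10, 12] -> [6, 18, 25] and [27, 10, 12]
  Split: [6, 18, 25] -> [6] and [18, 25]
    Split: [18, 25] -> [18] and [25]
    Merge: [18] + [25] -> [18, 25]
  Merge: [6] + [18, 25] -> [6, 18, 25]
  Split: [27, 10, 12] -> [27] and [10, 12]
    Split: [10, 12] -> [10] and [12]
    Merge: [10] + [12] -> [10, 12]
  Merge: [27] + [10, 12] -> [10, 12, 27]
Merge: [6, 18, 25] + [10, 12, 27] -> [6, 10, 12, 18, 25, 27]

Final sorted array: [6, 10, 12, 18, 25, 27]

The merge sort proceeds by recursively splitting the array and merging sorted halves.
After all merges, the sorted array is [6, 10, 12, 18, 25, 27].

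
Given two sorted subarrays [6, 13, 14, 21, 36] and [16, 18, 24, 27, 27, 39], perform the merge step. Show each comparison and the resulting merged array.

Merging process:

Compare 6 vs 16: take 6 from left. Merged: [6]
Compare 13 vs 16: take 13 from left. Merged: [6, 13]
Compare 14 vs 16: take 14 from left. Merged: [6, 13, 14]
Compare 21 vs 16: take 16 from right. Merged: [6, 13, 14, 16]
Compare 21 vs 18: take 18 from right. Merged: [6, 13, 14, 16, 18]
Compare 21 vs 24: take 21 from left. Merged: [6, 13, 14, 16, 18, 21]
Compare 36 vs 24: take 24 from right. Merged: [6, 13, 14, 16, 18, 21, 24]
Compare 36 vs 27: take 27 from right. Merged: [6, 13, 14, 16, 18, 21, 24, 27]
Compare 36 vs 27: take 27 from right. Merged: [6, 13, 14, 16, 18, 21, 24, 27, 27]
Compare 36 vs 39: take 36 from left. Merged: [6, 13, 14, 16, 18, 21, 24, 27, 27, 36]
Append remaining from right: [39]. Merged: [6, 13, 14, 16, 18, 21, 24, 27, 27, 36, 39]

Final merged array: [6, 13, 14, 16, 18, 21, 24, 27, 27, 36, 39]
Total comparisons: 10

The merged array is [6, 13, 14, 16, 18, 21, 24, 27, 27, 36, 39], requiring 10 comparisons. The merge step runs in O(n) time where n is the total number of elements.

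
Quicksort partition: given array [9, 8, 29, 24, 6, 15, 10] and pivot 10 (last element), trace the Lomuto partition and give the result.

Lomuto partition with pivot = 10:

Initial array: [9, 8, 29, 24, 6, 15, 10]

arr[0]=9 <= 10: swap with position 0, array becomes [9, 8, 29, 24, 6, 15, 10]
arr[1]=8 <= 10: swap with position 1, array becomes [9, 8, 29, 24, 6, 15, 10]
arr[2]=29 > 10: no swap
arr[3]=24 > 10: no swap
arr[4]=6 <= 10: swap with position 2, array becomes [9, 8, 6, 24, 29, 15, 10]
arr[5]=15 > 10: no swap

Place pivot at position 3: [9, 8, 6, 10, 29, 15, 24]
Pivot position: 3

After partitioning with pivot 10, the array becomes [9, 8, 6, 10, 29, 15, 24]. The pivot is placed at index 3. All elements to the left of the pivot are <= 10, and all elements to the right are > 10.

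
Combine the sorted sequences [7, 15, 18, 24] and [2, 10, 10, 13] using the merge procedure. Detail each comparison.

Merging process:

Compare 7 vs 2: take 2 from right. Merged: [2]
Compare 7 vs 10: take 7 from left. Merged: [2, 7]
Compare 15 vs 10: take 10 from right. Merged: [2, 7, 10]
Compare 15 vs 10: take 10 from right. Merged: [2, 7, 10, 10]
Compare 15 vs 13: take 13 from right. Merged: [2, 7, 10, 10, 13]
Append remaining from left: [15, 18, 24]. Merged: [2, 7, 10, 10, 13, 15, 18, 24]

Final merged array: [2, 7, 10, 10, 13, 15, 18, 24]
Total comparisons: 5

The merged array is [2, 7, 10, 10, 13, 15, 18, 24], requiring 5 comparisons. The merge step runs in O(n) time where n is the total number of elements.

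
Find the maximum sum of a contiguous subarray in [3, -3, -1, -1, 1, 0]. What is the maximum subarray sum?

Using Kadane's algorithm on [3, -3, -1, -1, 1, 0]:

Scanning through the array:
Position 1 (value -3): max_ending_here = 0, max_so_far = 3
Position 2 (value -1): max_ending_here = -1, max_so_far = 3
Position 3 (value -1): max_ending_here = -1, max_so_far = 3
Position 4 (value 1): max_ending_here = 1, max_so_far = 3
Position 5 (value 0): max_ending_here = 1, max_so_far = 3

Maximum subarray: [3]
Maximum sum: 3

The maximum subarray is [3] with sum 3. This subarray runs from index 0 to index 0.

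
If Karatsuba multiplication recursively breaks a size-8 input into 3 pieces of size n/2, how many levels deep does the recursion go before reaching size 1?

For divide and conquer with division factor 2:

Problem sizes at each level:
Level 0: 8
Level 1: 4
Level 2: 2
Level 3: 1

The root is level 0 and the size-1 base case is level 3 (the tree spans levels 0 through 3, i.e. 4 levels counting the root), so the depth is the number of divisions: log_2(8) = 3

The recursion tree depth is log_2(8) = 3. At each level, the problem size is divided by 2, so it takes 3 divisions to reduce to a base case of size 1. The algorithm makes 3 recursive calls at each level.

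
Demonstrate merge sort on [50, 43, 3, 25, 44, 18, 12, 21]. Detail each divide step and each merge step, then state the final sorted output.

Merge sort trace:

Split: [50, 43, 3, 25, 44, 18, 12, 21] -> [50, 43, 3, 25] and [44, 18, 12, 21]
  Split: [50, 43, 3, 25] -> [50, 43] and [3, 25]
    Split: [50, 43] -> [50] and [43]
    Merge: [50] + [43] -> [43, 50]
    Split: [3, 25] -> [3] and [25]
    Merge: [3] + [25] -> [3, 25]
  Merge: [43, 50] + [3, 25] -> [3, 25, 43, 50]
  Split: [44, 18, 12, 21] -> [44, 18] and [12, 21]
    Split: [44, 18] -> [44] and [18]
    Merge: [44] + [18] -> [18, 44]
    Split: [12, 21] -> [12] and [21]
    Merge: [12] + [21] -> [12, 21]
  Merge: [18, 44] + [12, 21] -> [12, 18, 21, 44]
Merge: [3, 25, 43, 50] + [12, 18, 21, 44] -> [3, 12, 18, 21, 25, 43, 44, 50]

Final sorted array: [3, 12, 18, 21, 25, 43, 44, 50]

The merge sort proceeds by recursively splitting the array and merging sorted halves.
After all merges, the sorted array is [3, 12, 18, 21, 25, 43, 44, 50].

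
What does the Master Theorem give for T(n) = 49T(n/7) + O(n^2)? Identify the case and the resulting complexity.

Master Theorem for T(n) = 49T(n/7) + O(n^2):

a = 49, b = 7, c = 2
log_b(a) = log_7(49) = 2.0000

Case 2: c = 2 = log_7(49) = 2.0000
T(n) = O(n^2 log n) = O(n^2 log n)

For T(n) = 49T(n/7) + O(n^2): log_7(49) = 2.0000. This is Case 2 of the Master Theorem (c = log_b(a), equal work at all levels), giving O(n^2 log n).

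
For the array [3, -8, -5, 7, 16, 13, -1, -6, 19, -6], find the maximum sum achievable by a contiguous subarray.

Using Kadane's algorithm on [3, -8, -5, 7, 16, 13, -1, -6, 19, -6]:

Scanning through the array:
Position 1 (value -8): max_ending_here = -5, max_so_far = 3
Position 2 (value -5): max_ending_here = -5, max_so_far = 3
Position 3 (value 7): max_ending_here = 7, max_so_far = 7
Position 4 (value 16): max_ending_here = 23, max_so_far = 23
Position 5 (value 13): max_ending_here = 36, max_so_far = 36
Position 6 (value -1): max_ending_here = 35, max_so_far = 36
Position 7 (value -6): max_ending_here = 29, max_so_far = 36
Position 8 (value 19): max_ending_here = 48, max_so_far = 48
Position 9 (value -6): max_ending_here = 42, max_so_far = 48

Maximum subarray: [7, 16, 13, -1, -6, 19]
Maximum sum: 48

The maximum subarray is [7, 16, 13, -1, -6, 19] with sum 48. This subarray runs from index 3 to index 8.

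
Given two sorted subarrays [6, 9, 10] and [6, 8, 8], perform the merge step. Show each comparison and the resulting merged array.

Merging process:

Compare 6 vs 6: take 6 from left. Merged: [6]
Compare 9 vs 6: take 6 from right. Merged: [6, 6]
Compare 9 vs 8: take 8 from right. Merged: [6, 6, 8]
Compare 9 vs 8: take 8 from right. Merged: [6, 6, 8, 8]
Append remaining from left: [9, 10]. Merged: [6, 6, 8, 8, 9, 10]

Final merged array: [6, 6, 8, 8, 9, 10]
Total comparisons: 4

The merged array is [6, 6, 8, 8, 9, 10], requiring 4 comparisons. The merge step runs in O(n) time where n is the total number of elements.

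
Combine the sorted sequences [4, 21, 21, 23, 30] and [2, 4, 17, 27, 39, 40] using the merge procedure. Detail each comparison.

Merging process:

Compare 4 vs 2: take 2 from right. Merged: [2]
Compare 4 vs 4: take 4 from left. Merged: [2, 4]
Compare 21 vs 4: take 4 from right. Merged: [2, 4, 4]
Compare 21 vs 17: take 17 from right. Merged: [2, 4, 4, 17]
Compare 21 vs 27: take 21 from left. Merged: [2, 4, 4, 17, 21]
Compare 21 vs 27: take 21 from left. Merged: [2, 4, 4, 17, 21, 21]
Compare 23 vs 27: take 23 from left. Merged: [2, 4, 4, 17, 21, 21, 23]
Compare 30 vs 27: take 27 from right. Merged: [2, 4, 4, 17, 21, 21, 23, 27]
Compare 30 vs 39: take 30 from left. Merged: [2, 4, 4, 17, 21, 21, 23, 27, 30]
Append remaining from right: [39, 40]. Merged: [2, 4, 4, 17, 21, 21, 23, 27, 30, 39, 40]

Final merged array: [2, 4, 4, 17, 21, 21, 23, 27, 30, 39, 40]
Total comparisons: 9

The merged array is [2, 4, 4, 17, 21, 21, 23, 27, 30, 39, 40], requiring 9 comparisons. The merge step runs in O(n) time where n is the total number of elements.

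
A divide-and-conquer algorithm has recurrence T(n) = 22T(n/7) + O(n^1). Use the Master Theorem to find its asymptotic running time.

Master Theorem for T(n) = 22T(n/7) + O(n^1):

a = 22, b = 7, c = 1
log_b(a) = log_7(22) = 1.5885

Case 1: c = 1 < log_7(22) = 1.5885
T(n) = O(n^(log_7 22))

For T(n) = 22T(n/7) + O(n^1): log_7(22) = 1.5885. This is Case 1 of the Master Theorem (c < log_b(a), work dominated by leaves), giving O(n^(log_7 22)).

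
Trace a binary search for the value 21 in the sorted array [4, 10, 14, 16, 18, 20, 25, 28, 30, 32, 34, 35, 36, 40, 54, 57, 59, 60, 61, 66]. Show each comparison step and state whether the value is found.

Binary search for 21 in [4, 10, 14, 16, 18, 20, 25, 28, 30, 32, 34, 35, 36, 40, 54, 57, 59, 60, 61, 66]:

lo=0, hi=19, mid=9, arr[mid]=32 -> 32 > 21, search left half
lo=0, hi=8, mid=4, arr[mid]=18 -> 18 < 21, search right half
lo=5, hi=8, mid=6, arr[mid]=25 -> 25 > 21, search left half
lo=5, hi=5, mid=5, arr[mid]=20 -> 20 < 21, search right half
lo=6 > hi=5, target 21 not found

Binary search determines that 21 is not in the array after 4 comparisons. The search space was exhausted without finding the target.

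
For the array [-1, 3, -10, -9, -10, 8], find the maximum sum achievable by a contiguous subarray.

Using Kadane's algorithm on [-1, 3, -10, -9, -10, 8]:

Scanning through the array:
Position 1 (value 3): max_ending_here = 3, max_so_far = 3
Position 2 (value -10): max_ending_here = -7, max_so_far = 3
Position 3 (value -9): max_ending_here = -9, max_so_far = 3
Position 4 (value -10): max_ending_here = -10, max_so_far = 3
Position 5 (value 8): max_ending_here = 8, max_so_far = 8

Maximum subarray: [8]
Maximum sum: 8

The maximum subarray is [8] with sum 8. This subarray runs from index 5 to index 5.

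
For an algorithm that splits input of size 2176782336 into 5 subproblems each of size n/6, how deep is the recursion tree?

For divide and conquer with division factor 6:

Problem sizes at each level:
Level 0: 2176782336
Level 1: 362797056
Level 2: 60466176
Level 3: 10077696
Level 4: 1679616
Level 5: 279936
Level 6: 46656
Level 7: 7776
Level 8: 1296
Level 9: 216
Level 10: 36
Level 11: 6
Level 12: 1

The root is level 0 and the size-1 base case is level 12 (the tree spans levels 0 through 12, i.e. 13 levels counting the root), so the depth is the number of divisions: log_6(2176782336) = 12

The recursion tree depth is log_6(2176782336) = 12. At each level, the problem size is divided by 6, so it takes 12 divisions to reduce to a base case of size 1. The algorithm makes 5 recursive calls at each level.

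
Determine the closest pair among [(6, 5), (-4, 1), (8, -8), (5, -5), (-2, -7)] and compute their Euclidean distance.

Computing all pairwise distances among 5 points:

d((6, 5), (-4, 1)) = 10.7703
d((6, 5), (8, -8)) = 13.1529
d((6, 5), (5, -5)) = 10.0499
d((6, 5), (-2, -7)) = 14.4222
d((-4, 1), (8, -8)) = 15.0
d((-4, 1), (5, -5)) = 10.8167
d((-4, 1), (-2, -7)) = 8.2462
d((8, -8), (5, -5)) = 4.2426 <-- minimum
d((8, -8), (-2, -7)) = 10.0499
d((5, -5), (-2, -7)) = 7.2801

Closest pair: (8, -8) and (5, -5) with distance 4.2426

The closest pair is (8, -8) and (5, -5) with Euclidean distance 4.2426. For 5 points, brute-force pairwise comparison is shown above. For large n, the divide-and-conquer algorithm (sort by x, recurse on halves, check the dividing strip) achieves O(n log n).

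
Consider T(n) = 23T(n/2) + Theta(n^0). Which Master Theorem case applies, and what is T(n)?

Master Theorem for T(n) = 23T(n/2) + O(n^0):

a = 23, b = 2, c = 0
log_b(a) = log_2(23) = 4.5236

Case 1: c = 0 < log_2(23) = 4.5236
T(n) = O(n^(log_2 23))

For T(n) = 23T(n/2) + O(n^0): log_2(23) = 4.5236. This is Case 1 of the Master Theorem (c < log_b(a), work dominated by leaves), giving O(n^(log_2 23)).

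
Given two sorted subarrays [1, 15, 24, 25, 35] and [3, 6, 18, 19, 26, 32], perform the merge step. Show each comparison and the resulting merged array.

Merging process:

Compare 1 vs 3: take 1 from left. Merged: [1]
Compare 15 vs 3: take 3 from right. Merged: [1, 3]
Compare 15 vs 6: take 6 from right. Merged: [1, 3, 6]
Compare 15 vs 18: take 15 from left. Merged: [1, 3, 6, 15]
Compare 24 vs 18: take 18 from right. Merged: [1, 3, 6, 15, 18]
Compare 24 vs 19: take 19 from right. Merged: [1, 3, 6, 15, 18, 19]
Compare 24 vs 26: take 24 from left. Merged: [1, 3, 6, 15, 18, 19, 24]
Compare 25 vs 26: take 25 from left. Merged: [1, 3, 6, 15, 18, 19, 24, 25]
Compare 35 vs 26: take 26 from right. Merged: [1, 3, 6, 15, 18, 19, 24, 25, 26]
Compare 35 vs 32: take 32 from right. Merged: [1, 3, 6, 15, 18, 19, 24, 25, 26, 32]
Append remaining from left: [35]. Merged: [1, 3, 6, 15, 18, 19, 24, 25, 26, 32, 35]

Final merged array: [1, 3, 6, 15, 18, 19, 24, 25, 26, 32, 35]
Total comparisons: 10

The merged array is [1, 3, 6, 15, 18, 19, 24, 25, 26, 32, 35], requiring 10 comparisons. The merge step runs in O(n) time where n is the total number of elements.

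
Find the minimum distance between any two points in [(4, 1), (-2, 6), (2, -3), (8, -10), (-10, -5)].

Computing all pairwise distances among 5 points:

d((4, 1), (-2, 6)) = 7.8102
d((4, 1), (2, -3)) = 4.4721 <-- minimum
d((4, 1), (8, -10)) = 11.7047
d((4, 1), (-10, -5)) = 15.2315
d((-2, 6), (2, -3)) = 9.8489
d((-2, 6), (8, -10)) = 18.868
d((-2, 6), (-10, -5)) = 13.6015
d((2, -3), (8, -10)) = 9.2195
d((2, -3), (-10, -5)) = 12.1655
d((8, -10), (-10, -5)) = 18.6815

Closest pair: (4, 1) and (2, -3) with distance 4.4721

The closest pair is (4, 1) and (2, -3) with Euclidean distance 4.4721. For 5 points, brute-force pairwise comparison is shown above. For large n, the divide-and-conquer algorithm (sort by x, recurse on halves, check the dividing strip) achieves O(n log n).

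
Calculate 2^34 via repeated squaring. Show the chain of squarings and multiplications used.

Computing 2^34 by squaring (build up from 2^1; each line after the first costs one multiplication):

2^1 = 2
2^2 = (2^1)^2 = 2^2 = 4
2^4 = (2^2)^2 = 4^2 = 16
2^8 = (2^4)^2 = 16^2 = 256
2^16 = (2^8)^2 = 256^2 = 65536
2^17 = 2 * 2^16 = 2 * 65536 = 131072
2^34 = (2^17)^2 = 131072^2 = 17179869184

Result: 17179869184
Multiplications needed: 6 (6 lines after 2^1)

2^34 = 17179869184. Using exponentiation by squaring, this requires 6 multiplications. The key idea: if the exponent is even, square the half-power; if odd, multiply by the base once.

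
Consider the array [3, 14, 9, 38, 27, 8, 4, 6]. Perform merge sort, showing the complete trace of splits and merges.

Merge sort trace:

Split: [3, 14, 9, 38, 27, 8, 4, 6] -> [3, 14, 9, 38] and [27, 8, 4, 6]
  Split: [3, 14, 9, 38] -> [3, 14] and [9, 38]
    Split: [3, 14] -> [3] and [14]
    Merge: [3] + [14] -> [3, 14]
    Split: [9, 38] -> [9] and [38]
    Merge: [9] + [38] -> [9, 38]
  Merge: [3, 14] + [9, 38] -> [3, 9, 14, 38]
  Split: [27, 8, 4, 6] -> [27, 8] and [4, 6]
    Split: [27, 8] -> [27] and [8]
    Merge: [27] + [8] -> [8, 27]
    Split: [4, 6] -> [4] and [6]
    Merge: [4] + [6] -> [4, 6]
  Merge: [8, 27] + [4, 6] -> [4, 6, 8, 27]
Merge: [3, 9, 14, 38] + [4, 6, 8, 27] -> [3, 4, 6, 8, 9, 14, 27, 38]

Final sorted array: [3, 4, 6, 8, 9, 14, 27, 38]

The merge sort proceeds by recursively splitting the array and merging sorted halves.
After all merges, the sorted array is [3, 4, 6, 8, 9, 14, 27, 38].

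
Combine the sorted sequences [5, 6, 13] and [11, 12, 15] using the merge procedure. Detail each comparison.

Merging process:

Compare 5 vs 11: take 5 from left. Merged: [5]
Compare 6 vs 11: take 6 from left. Merged: [5, 6]
Compare 13 vs 11: take 11 from right. Merged: [5, 6, 11]
Compare 13 vs 12: take 12 from right. Merged: [5, 6, 11, 12]
Compare 13 vs 15: take 13 from left. Merged: [5, 6, 11, 12, 13]
Append remaining from right: [15]. Merged: [5, 6, 11, 12, 13, 15]

Final merged array: [5, 6, 11, 12, 13, 15]
Total comparisons: 5

The merged array is [5, 6, 11, 12, 13, 15], requiring 5 comparisons. The merge step runs in O(n) time where n is the total number of elements.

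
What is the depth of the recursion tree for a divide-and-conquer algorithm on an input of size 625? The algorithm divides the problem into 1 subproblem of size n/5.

For divide and conquer with division factor 5:

Problem sizes at each level:
Level 0: 625
Level 1: 125
Level 2: 25
Level 3: 5
Level 4: 1

The root is level 0 and the size-1 base case is level 4 (the tree spans levels 0 through 4, i.e. 5 levels counting the root), so the depth is the number of divisions: log_5(625) = 4

The recursion tree depth is log_5(625) = 4. At each level, the problem size is divided by 5, so it takes 4 divisions to reduce to a base case of size 1. The algorithm makes 1 recursive call at each level.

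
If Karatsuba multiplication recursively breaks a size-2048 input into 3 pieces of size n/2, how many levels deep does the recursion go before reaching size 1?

For divide and conquer with division factor 2:

Problem sizes at each level:
Level 0: 2048
Level 1: 1024
Level 2: 512
Level 3: 256
Level 4: 128
Level 5: 64
Level 6: 32
Level 7: 16
Level 8: 8
Level 9: 4
Level 10: 2
Level 11: 1

The root is level 0 and the size-1 base case is level 11 (the tree spans levels 0 through 11, i.e. 12 levels counting the root), so the depth is the number of divisions: log_2(2048) = 11

The recursion tree depth is log_2(2048) = 11. At each level, the problem size is divided by 2, so it takes 11 divisions to reduce to a base case of size 1. The algorithm makes 3 recursive calls at each level.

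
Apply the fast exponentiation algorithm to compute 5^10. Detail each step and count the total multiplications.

Computing 5^10 by squaring (build up from 5^1; each line after the first costs one multiplication):

5^1 = 5
5^2 = (5^1)^2 = 5^2 = 25
5^4 = (5^2)^2 = 25^2 = 625
5^5 = 5 * 5^4 = 5 * 625 = 3125
5^10 = (5^5)^2 = 3125^2 = 9765625

Result: 9765625
Multiplications needed: 4 (4 lines after 5^1)

5^10 = 9765625. Using exponentiation by squaring, this requires 4 multiplications. The key idea: if the exponent is even, square the half-power; if odd, multiply by the base once.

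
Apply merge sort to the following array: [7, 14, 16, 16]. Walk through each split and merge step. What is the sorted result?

Merge sort trace:

Split: [7, 14, 16, 16] -> [7, 14] and [16, 16]
  Split: [7, 14] -> [7] and [14]
  Merge: [7] + [14] -> [7, 14]
  Split: [16, 16] -> [16] and [16]
  Merge: [16] + [16] -> [16, 16]
Merge: [7, 14] + [16, 16] -> [7, 14, 16, 16]

Final sorted array: [7, 14, 16, 16]

The merge sort proceeds by recursively splitting the array and merging sorted halves.
After all merges, the sorted array is [7, 14, 16, 16].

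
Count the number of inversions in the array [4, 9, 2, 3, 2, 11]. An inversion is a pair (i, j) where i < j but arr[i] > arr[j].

Finding inversions in [4, 9, 2, 3, 2, 11]:

(0, 2): arr[0]=4 > arr[2]=2
(0, 3): arr[0]=4 > arr[3]=3
(0, 4): arr[0]=4 > arr[4]=2
(1, 2): arr[1]=9 > arr[2]=2
(1, 3): arr[1]=9 > arr[3]=3
(1, 4): arr[1]=9 > arr[4]=2
(3, 4): arr[3]=3 > arr[4]=2

Total inversions: 7

The array has 7 inversion(s): (0,2), (0,3), (0,4), (1,2), (1,3), (1,4), (3,4). Each pair (i,j) satisfies i < j and arr[i] > arr[j].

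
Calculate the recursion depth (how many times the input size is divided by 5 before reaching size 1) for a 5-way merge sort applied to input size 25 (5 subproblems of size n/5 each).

For divide and conquer with division factor 5:

Problem sizes at each level:
Level 0: 25
Level 1: 5
Level 2: 1

The root is level 0 and the size-1 base case is level 2 (the tree spans levels 0 through 2, i.e. 3 levels counting the root), so the depth is the number of divisions: log_5(25) = 2

The recursion tree depth is log_5(25) = 2. At each level, the problem size is divided by 5, so it takes 2 divisions to reduce to a base case of size 1. The algorithm makes 5 recursive calls at each level.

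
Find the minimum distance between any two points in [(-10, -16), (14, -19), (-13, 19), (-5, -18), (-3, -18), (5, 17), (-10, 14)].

Computing all pairwise distances among 7 points:

d((-10, -16), (14, -19)) = 24.1868
d((-10, -16), (-13, 19)) = 35.1283
d((-10, -16), (-5, -18)) = 5.3852
d((-10, -16), (-3, -18)) = 7.2801
d((-10, -16), (5, 17)) = 36.2491
d((-10, -16), (-10, 14)) = 30.0
d((14, -19), (-13, 19)) = 46.6154
d((14, -19), (-5, -18)) = 19.0263
d((14, -19), (-3, -18)) = 17.0294
d((14, -19), (5, 17)) = 37.108
d((14, -19), (-10, 14)) = 40.8044
d((-13, 19), (-5, -18)) = 37.855
d((-13, 19), (-3, -18)) = 38.3275
d((-13, 19), (5, 17)) = 18.1108
d((-13, 19), (-10, 14)) = 5.831
d((-5, -18), (-3, -18)) = 2.0 <-- minimum
d((-5, -18), (5, 17)) = 36.4005
d((-5, -18), (-10, 14)) = 32.3883
d((-3, -18), (5, 17)) = 35.9026
d((-3, -18), (-10, 14)) = 32.7567
d((5, 17), (-10, 14)) = 15.2971

Closest pair: (-5, -18) and (-3, -18) with distance 2.0

The closest pair is (-5, -18) and (-3, -18) with Euclidean distance 2.0. For 7 points, brute-force pairwise comparison is shown above. For large n, the divide-and-conquer algorithm (sort by x, recurse on halves, check the dividing strip) achieves O(n log n).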